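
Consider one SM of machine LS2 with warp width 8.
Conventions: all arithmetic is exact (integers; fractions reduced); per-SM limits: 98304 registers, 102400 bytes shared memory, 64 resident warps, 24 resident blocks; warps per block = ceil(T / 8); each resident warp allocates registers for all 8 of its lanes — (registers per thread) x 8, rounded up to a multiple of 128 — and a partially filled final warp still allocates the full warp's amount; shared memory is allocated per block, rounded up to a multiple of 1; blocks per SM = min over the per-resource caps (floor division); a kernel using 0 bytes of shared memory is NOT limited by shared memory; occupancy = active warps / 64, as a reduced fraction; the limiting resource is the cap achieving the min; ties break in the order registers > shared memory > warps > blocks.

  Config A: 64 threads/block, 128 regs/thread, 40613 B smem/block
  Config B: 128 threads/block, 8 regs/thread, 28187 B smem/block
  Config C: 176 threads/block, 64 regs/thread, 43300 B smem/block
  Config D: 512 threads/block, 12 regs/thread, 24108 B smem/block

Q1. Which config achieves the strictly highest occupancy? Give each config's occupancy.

occupancies: A 1/4, B 3/4, C 11/16, D 1

Answer: D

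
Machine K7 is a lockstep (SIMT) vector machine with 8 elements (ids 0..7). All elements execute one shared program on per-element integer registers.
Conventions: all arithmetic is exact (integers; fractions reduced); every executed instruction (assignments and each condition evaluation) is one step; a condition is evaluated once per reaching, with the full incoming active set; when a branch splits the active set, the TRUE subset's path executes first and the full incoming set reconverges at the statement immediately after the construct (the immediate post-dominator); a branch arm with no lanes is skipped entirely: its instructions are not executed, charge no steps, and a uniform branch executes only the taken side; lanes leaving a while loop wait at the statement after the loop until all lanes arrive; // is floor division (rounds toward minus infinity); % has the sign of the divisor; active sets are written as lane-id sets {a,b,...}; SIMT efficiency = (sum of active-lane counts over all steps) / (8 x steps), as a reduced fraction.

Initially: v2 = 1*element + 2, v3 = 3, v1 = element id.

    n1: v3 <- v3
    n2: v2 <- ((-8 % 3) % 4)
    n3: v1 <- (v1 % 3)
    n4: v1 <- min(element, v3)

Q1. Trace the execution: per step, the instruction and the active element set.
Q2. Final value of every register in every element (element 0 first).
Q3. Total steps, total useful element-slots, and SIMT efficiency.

step 0: v3 <- v3                     {0,1,2,3,4,5,6,7}
step 1: v2 <- ((-8 % 3) % 4)         {0,1,2,3,4,5,6,7}
step 2: v1 <- (v1 % 3)               {0,1,2,3,4,5,6,7}
step 3: v1 <- min(element, v3)       {0,1,2,3,4,5,6,7}

Answer: 4 steps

v2: 1,1,1,1,1,1,1,1
v3: 3,3,3,3,3,3,3,3
v1: 0,1,2,3,3,3,3,3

steps = 4; useful = 32; efficiency = 32/32 = 1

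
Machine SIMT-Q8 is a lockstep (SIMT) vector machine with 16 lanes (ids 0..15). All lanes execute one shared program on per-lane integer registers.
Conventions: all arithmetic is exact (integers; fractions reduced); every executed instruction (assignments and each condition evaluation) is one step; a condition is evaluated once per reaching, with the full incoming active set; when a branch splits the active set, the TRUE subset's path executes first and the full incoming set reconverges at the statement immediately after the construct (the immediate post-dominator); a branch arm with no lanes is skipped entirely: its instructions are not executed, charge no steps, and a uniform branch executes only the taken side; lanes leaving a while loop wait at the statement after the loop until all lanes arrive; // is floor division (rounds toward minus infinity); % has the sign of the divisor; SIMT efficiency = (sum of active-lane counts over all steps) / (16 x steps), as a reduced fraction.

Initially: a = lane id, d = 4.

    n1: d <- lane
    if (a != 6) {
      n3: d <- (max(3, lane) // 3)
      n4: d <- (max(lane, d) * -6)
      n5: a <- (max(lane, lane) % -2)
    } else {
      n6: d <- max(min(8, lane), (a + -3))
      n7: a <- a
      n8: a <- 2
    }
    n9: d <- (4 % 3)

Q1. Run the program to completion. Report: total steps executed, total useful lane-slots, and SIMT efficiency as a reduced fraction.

Answer: 9 steps, 96 useful, 2/3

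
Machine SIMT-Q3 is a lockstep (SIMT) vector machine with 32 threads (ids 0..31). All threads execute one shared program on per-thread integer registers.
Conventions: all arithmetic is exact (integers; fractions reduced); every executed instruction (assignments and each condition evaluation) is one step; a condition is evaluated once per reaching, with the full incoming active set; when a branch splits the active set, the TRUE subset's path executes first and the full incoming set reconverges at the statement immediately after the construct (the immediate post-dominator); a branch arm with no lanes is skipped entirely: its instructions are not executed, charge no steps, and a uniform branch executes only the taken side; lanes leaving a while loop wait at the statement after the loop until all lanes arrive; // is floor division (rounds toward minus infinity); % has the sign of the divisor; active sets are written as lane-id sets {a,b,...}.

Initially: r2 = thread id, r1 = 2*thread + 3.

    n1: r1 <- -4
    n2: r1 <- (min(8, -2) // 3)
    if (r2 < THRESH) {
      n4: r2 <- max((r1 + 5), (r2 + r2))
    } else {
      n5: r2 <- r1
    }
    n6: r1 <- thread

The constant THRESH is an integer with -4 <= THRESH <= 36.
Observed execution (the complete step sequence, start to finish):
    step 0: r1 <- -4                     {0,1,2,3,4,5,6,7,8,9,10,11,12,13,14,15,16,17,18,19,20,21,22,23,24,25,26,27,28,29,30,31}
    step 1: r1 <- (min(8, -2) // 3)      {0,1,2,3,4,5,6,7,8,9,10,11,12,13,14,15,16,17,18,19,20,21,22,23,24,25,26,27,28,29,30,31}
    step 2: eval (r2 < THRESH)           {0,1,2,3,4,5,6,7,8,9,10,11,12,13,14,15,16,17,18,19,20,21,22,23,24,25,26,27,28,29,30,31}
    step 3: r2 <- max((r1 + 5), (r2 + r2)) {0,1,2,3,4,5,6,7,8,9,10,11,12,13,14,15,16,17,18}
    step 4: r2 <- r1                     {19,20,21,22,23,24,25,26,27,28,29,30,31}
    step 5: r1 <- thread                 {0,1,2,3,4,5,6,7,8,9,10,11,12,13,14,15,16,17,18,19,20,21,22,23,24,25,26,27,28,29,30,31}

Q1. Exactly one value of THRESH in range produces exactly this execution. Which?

Answer: THRESH = 19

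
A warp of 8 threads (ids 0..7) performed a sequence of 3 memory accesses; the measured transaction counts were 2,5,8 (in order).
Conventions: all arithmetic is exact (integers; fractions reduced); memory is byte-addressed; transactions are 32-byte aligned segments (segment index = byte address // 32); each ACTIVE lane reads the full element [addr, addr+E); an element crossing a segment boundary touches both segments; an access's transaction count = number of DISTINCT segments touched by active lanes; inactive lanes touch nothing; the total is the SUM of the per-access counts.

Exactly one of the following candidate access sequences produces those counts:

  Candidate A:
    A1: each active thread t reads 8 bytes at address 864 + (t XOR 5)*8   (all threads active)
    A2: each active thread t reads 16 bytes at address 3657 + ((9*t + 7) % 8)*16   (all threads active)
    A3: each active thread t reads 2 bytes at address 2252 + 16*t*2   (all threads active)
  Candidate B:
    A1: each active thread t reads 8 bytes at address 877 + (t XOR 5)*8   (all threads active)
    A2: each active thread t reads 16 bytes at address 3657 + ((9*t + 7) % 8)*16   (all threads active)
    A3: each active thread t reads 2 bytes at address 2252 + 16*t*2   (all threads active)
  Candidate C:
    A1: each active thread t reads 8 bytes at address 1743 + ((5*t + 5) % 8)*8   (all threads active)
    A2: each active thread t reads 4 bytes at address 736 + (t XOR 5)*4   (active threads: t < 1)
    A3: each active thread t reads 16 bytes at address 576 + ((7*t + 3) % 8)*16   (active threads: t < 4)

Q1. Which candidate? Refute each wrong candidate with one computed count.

B: A1 gives 3 transactions, not 2
C: A1 gives 3 transactions, not 2
A: all counts match (2,5,8)

Answer: A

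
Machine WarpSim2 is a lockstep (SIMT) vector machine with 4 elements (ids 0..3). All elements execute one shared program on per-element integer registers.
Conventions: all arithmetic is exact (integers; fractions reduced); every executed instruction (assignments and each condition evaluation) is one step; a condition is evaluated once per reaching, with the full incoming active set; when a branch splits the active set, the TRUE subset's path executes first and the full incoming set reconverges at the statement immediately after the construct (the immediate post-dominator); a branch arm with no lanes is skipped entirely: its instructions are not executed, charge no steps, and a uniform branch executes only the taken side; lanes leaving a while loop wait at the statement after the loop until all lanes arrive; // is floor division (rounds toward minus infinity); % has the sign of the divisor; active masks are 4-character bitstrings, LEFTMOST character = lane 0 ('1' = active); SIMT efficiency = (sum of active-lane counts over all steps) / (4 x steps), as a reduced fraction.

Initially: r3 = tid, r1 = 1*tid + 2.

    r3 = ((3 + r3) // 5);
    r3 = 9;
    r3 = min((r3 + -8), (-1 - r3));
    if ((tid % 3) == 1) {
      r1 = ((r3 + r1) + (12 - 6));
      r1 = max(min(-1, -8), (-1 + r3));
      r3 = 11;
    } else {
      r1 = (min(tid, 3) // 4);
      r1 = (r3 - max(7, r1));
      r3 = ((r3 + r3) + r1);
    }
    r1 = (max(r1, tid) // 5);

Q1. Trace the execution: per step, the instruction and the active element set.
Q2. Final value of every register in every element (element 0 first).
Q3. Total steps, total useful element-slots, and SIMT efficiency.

step 0: r3 <- ((3 + r3) // 5)        1111
step 1: r3 <- 9                      1111
step 2: r3 <- min((r3 + -8), (-1 - r3)) 1111
step 3: eval ((tid % 3) == 1)        1111
step 4: r1 <- ((r3 + r1) + (12 - 6)) 0100
step 5: r1 <- max(min(-1, -8), (-1 + r3)) 0100
step 6: r3 <- 11                     0100
step 7: r1 <- (min(tid, 3) // 4)     1011
step 8: r1 <- (r3 - max(7, r1))      1011
step 9: r3 <- ((r3 + r3) + r1)       1011
step 10: r1 <- (max(r1, tid) // 5)    1111

Answer: 11 steps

r3: -37,11,-37,-37
r1: 0,0,0,0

steps = 11; useful = 32; efficiency = 32/44 = 8/11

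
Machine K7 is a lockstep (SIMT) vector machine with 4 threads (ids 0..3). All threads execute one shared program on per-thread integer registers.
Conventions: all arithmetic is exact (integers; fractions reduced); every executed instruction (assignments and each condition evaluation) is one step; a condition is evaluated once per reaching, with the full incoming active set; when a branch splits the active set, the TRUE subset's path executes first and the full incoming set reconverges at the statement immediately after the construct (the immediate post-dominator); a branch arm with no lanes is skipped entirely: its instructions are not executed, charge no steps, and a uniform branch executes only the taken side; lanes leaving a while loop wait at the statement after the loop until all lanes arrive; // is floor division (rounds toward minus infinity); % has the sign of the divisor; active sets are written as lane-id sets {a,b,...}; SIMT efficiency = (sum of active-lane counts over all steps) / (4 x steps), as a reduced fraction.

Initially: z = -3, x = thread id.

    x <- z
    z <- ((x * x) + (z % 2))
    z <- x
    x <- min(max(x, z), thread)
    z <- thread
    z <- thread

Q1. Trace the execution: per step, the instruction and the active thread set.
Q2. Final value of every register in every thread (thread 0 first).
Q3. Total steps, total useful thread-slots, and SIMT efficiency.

step 0: x <- z                       {0,1,2,3}
step 1: z <- ((x * x) + (z % 2))     {0,1,2,3}
step 2: z <- x                       {0,1,2,3}
step 3: x <- min(max(x, z), thread)  {0,1,2,3}
step 4: z <- thread                  {0,1,2,3}
step 5: z <- thread                  {0,1,2,3}

Answer: 6 steps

z: 0,1,2,3
x: -3,-3,-3,-3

steps = 6; useful = 24; efficiency = 24/24 = 1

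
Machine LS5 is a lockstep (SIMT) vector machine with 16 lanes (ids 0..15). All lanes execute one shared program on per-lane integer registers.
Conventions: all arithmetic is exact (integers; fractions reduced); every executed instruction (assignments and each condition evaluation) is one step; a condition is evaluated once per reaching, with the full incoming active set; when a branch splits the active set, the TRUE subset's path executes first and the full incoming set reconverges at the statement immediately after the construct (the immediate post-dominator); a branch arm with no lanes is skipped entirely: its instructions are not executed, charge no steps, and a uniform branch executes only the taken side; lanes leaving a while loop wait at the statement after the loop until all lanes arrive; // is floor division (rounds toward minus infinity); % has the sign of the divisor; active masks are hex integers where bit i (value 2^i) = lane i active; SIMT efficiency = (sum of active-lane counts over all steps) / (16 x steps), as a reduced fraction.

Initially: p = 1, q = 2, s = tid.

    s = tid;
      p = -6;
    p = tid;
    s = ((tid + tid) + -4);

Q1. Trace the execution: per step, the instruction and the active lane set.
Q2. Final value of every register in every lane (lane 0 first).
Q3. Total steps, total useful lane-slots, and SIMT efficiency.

step 0: s <- tid                     0xffff
step 1: p <- -6                      0xffff
step 2: p <- tid                     0xffff
step 3: s <- ((tid + tid) + -4)      0xffff

Answer: 4 steps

p: 0,1,2,3,4,5,6,7,8,9,10,11,12,13,14,15
q: 2,2,2,2,2,2,2,2,2,2,2,2,2,2,2,2
s: -4,-2,0,2,4,6,8,10,12,14,16,18,20,22,24,26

steps = 4; useful = 64; efficiency = 64/64 = 1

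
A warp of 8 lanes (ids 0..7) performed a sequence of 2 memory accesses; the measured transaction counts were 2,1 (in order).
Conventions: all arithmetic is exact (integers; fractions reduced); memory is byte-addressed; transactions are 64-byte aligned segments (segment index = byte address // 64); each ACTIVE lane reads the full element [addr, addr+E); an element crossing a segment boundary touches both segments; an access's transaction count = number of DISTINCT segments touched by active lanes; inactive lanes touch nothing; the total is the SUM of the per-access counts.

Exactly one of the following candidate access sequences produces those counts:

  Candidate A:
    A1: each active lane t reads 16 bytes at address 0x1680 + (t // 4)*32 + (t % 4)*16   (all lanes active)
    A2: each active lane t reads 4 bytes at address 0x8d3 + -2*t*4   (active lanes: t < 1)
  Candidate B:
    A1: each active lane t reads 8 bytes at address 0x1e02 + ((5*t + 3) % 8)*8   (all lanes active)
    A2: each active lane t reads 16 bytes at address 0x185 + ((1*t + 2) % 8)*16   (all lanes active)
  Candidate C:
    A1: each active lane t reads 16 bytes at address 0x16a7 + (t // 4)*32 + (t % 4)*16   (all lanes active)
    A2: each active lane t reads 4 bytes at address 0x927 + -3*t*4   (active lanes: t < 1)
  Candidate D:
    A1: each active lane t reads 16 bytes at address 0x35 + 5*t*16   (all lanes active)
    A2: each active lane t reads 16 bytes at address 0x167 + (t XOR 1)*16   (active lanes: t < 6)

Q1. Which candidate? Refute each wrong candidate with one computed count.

B: A2 gives 3 transactions, not 1
C: A1 gives 3 transactions, not 2
D: A1 gives 10 transactions, not 2
A: all counts match (2,1)

Answer: A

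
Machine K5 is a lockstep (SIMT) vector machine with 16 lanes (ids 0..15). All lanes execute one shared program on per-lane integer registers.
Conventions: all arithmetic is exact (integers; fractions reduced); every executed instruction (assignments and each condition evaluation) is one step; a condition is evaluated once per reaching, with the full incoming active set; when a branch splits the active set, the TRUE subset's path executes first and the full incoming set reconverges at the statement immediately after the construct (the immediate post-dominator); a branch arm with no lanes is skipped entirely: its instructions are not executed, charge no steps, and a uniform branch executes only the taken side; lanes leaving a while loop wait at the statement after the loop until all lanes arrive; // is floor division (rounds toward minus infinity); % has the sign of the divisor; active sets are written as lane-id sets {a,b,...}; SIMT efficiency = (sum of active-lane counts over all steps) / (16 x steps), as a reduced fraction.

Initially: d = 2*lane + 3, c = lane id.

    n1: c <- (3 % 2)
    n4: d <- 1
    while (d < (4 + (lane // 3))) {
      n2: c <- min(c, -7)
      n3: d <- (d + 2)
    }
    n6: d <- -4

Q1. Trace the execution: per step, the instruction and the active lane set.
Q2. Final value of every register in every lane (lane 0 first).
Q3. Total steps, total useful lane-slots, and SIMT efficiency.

step 0: c <- (3 % 2)                 {0,1,2,3,4,5,6,7,8,9,10,11,12,13,14,15}
step 1: d <- 1                       {0,1,2,3,4,5,6,7,8,9,10,11,12,13,14,15}
step 2: eval (d < (4 + (lane // 3))) {0,1,2,3,4,5,6,7,8,9,10,11,12,13,14,15}
step 3: c <- min(c, -7)              {0,1,2,3,4,5,6,7,8,9,10,11,12,13,14,15}
step 4: d <- (d + 2)                 {0,1,2,3,4,5,6,7,8,9,10,11,12,13,14,15}
step 5: eval (d < (4 + (lane // 3))) {0,1,2,3,4,5,6,7,8,9,10,11,12,13,14,15}
step 6: c <- min(c, -7)              {0,1,2,3,4,5,6,7,8,9,10,11,12,13,14,15}
step 7: d <- (d + 2)                 {0,1,2,3,4,5,6,7,8,9,10,11,12,13,14,15}
step 8: eval (d < (4 + (lane // 3))) {0,1,2,3,4,5,6,7,8,9,10,11,12,13,14,15}
step 9: c <- min(c, -7)              {6,7,8,9,10,11,12,13,14,15}
step 10: d <- (d + 2)                 {6,7,8,9,10,11,12,13,14,15}
step 11: eval (d < (4 + (lane // 3))) {6,7,8,9,10,11,12,13,14,15}
step 12: c <- min(c, -7)              {12,13,14,15}
step 13: d <- (d + 2)                 {12,13,14,15}
step 14: eval (d < (4 + (lane // 3))) {12,13,14,15}
step 15: d <- -4                      {0,1,2,3,4,5,6,7,8,9,10,11,12,13,14,15}

Answer: 16 steps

d: -4,-4,-4,-4,-4,-4,-4,-4,-4,-4,-4,-4,-4,-4,-4,-4
c: -7,-7,-7,-7,-7,-7,-7,-7,-7,-7,-7,-7,-7,-7,-7,-7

steps = 16; useful = 202; efficiency = 202/256 = 101/128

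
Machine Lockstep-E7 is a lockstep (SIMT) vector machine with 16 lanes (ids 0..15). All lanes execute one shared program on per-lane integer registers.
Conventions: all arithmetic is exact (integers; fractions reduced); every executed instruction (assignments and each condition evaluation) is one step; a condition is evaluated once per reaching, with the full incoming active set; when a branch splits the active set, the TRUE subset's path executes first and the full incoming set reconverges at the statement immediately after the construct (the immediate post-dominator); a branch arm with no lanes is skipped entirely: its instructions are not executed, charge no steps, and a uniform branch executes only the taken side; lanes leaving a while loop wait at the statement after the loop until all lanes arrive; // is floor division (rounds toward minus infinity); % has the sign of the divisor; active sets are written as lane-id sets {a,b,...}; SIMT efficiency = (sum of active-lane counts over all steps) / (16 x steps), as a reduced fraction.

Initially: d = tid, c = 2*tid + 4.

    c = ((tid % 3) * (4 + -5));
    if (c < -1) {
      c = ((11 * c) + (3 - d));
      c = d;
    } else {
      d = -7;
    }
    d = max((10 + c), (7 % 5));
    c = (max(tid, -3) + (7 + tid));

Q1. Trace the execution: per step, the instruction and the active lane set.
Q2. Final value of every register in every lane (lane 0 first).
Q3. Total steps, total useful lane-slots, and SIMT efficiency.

step 0: c <- ((tid % 3) * (4 + -5))  {0,1,2,3,4,5,6,7,8,9,10,11,12,13,14,15}
step 1: eval (c < -1)                {0,1,2,3,4,5,6,7,8,9,10,11,12,13,14,15}
step 2: c <- ((11 * c) + (3 - d))    {2,5,8,11,14}
step 3: c <- d                       {2,5,8,11,14}
step 4: d <- -7                      {0,1,3,4,6,7,9,10,12,13,15}
step 5: d <- max((10 + c), (7 % 5))  {0,1,2,3,4,5,6,7,8,9,10,11,12,13,14,15}
step 6: c <- (max(tid, -3) + (7 + tid)) {0,1,2,3,4,5,6,7,8,9,10,11,12,13,14,15}

Answer: 7 steps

d: 10,9,12,10,9,15,10,9,18,10,9,21,10,9,24,10
c: 7,9,11,13,15,17,19,21,23,25,27,29,31,33,35,37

steps = 7; useful = 85; efficiency = 85/112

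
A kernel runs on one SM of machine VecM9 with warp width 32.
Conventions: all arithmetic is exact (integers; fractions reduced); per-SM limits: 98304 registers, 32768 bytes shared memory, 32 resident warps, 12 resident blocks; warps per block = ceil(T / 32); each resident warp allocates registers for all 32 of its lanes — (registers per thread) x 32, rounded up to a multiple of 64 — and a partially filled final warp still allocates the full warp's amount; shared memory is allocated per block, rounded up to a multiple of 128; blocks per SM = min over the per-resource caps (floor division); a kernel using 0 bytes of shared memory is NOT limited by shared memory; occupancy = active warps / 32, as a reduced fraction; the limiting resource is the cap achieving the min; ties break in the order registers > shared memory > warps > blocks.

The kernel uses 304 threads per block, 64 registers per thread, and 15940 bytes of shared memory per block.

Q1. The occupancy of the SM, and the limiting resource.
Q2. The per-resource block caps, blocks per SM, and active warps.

Answer: occupancy 5/8, limited by shared memory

registers: 4 blocks
shared memory: 2 blocks
warps: 3 blocks
blocks: 12 blocks

Answer: 2 blocks, 20 active warps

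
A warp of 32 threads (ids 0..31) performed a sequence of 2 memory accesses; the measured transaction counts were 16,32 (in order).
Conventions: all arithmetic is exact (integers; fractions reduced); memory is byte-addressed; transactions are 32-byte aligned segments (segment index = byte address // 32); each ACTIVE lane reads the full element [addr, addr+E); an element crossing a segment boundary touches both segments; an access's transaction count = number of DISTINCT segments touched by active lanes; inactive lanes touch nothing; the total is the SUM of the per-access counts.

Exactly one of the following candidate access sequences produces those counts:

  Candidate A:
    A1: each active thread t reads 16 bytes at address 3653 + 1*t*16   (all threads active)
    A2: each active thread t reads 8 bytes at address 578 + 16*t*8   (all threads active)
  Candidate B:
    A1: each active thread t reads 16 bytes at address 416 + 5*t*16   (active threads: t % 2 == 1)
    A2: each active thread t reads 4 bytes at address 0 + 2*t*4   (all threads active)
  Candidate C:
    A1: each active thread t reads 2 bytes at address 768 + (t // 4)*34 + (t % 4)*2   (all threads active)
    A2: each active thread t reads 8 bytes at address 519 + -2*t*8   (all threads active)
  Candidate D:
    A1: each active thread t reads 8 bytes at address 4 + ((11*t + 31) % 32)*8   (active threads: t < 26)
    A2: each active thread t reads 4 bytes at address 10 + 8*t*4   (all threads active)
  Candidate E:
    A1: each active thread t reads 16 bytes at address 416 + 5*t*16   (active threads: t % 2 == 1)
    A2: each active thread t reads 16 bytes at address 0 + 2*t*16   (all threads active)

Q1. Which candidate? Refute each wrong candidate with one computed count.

A: A1 gives 17 transactions, not 16
B: A2 gives 8 transactions, not 32
C: A1 gives 8 transactions, not 16
D: A1 gives 9 transactions, not 16
E: all counts match (16,32)

Answer: E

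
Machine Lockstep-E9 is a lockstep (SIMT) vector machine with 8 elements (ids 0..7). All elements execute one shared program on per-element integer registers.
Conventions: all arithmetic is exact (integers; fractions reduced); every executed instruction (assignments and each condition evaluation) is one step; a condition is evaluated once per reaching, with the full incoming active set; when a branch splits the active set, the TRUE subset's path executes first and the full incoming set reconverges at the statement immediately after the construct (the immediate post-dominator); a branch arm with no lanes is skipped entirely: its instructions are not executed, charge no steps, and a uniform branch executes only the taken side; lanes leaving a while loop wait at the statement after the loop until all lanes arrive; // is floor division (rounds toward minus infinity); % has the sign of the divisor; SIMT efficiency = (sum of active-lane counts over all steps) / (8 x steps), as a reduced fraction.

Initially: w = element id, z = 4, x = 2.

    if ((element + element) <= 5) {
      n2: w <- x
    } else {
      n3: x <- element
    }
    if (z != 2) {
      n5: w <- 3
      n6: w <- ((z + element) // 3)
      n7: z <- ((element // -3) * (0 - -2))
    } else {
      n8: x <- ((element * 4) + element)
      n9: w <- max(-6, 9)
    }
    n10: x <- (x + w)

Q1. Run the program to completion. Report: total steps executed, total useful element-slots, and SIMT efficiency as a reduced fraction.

Answer: 8 steps, 56 useful, 7/8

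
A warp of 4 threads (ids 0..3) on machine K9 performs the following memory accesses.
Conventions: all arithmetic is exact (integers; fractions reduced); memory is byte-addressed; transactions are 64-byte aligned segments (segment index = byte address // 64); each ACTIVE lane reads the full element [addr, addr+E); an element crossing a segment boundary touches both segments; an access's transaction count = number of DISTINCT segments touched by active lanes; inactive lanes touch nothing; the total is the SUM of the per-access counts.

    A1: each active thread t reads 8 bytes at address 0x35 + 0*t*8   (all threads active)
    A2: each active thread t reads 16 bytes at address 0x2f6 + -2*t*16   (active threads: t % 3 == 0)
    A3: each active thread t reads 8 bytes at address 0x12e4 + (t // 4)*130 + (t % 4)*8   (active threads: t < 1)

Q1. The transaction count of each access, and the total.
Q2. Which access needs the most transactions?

A1: 1 transaction
A2: 3 transactions
A3: 1 transaction

Answer: 1,3,1; total 5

Answer: A2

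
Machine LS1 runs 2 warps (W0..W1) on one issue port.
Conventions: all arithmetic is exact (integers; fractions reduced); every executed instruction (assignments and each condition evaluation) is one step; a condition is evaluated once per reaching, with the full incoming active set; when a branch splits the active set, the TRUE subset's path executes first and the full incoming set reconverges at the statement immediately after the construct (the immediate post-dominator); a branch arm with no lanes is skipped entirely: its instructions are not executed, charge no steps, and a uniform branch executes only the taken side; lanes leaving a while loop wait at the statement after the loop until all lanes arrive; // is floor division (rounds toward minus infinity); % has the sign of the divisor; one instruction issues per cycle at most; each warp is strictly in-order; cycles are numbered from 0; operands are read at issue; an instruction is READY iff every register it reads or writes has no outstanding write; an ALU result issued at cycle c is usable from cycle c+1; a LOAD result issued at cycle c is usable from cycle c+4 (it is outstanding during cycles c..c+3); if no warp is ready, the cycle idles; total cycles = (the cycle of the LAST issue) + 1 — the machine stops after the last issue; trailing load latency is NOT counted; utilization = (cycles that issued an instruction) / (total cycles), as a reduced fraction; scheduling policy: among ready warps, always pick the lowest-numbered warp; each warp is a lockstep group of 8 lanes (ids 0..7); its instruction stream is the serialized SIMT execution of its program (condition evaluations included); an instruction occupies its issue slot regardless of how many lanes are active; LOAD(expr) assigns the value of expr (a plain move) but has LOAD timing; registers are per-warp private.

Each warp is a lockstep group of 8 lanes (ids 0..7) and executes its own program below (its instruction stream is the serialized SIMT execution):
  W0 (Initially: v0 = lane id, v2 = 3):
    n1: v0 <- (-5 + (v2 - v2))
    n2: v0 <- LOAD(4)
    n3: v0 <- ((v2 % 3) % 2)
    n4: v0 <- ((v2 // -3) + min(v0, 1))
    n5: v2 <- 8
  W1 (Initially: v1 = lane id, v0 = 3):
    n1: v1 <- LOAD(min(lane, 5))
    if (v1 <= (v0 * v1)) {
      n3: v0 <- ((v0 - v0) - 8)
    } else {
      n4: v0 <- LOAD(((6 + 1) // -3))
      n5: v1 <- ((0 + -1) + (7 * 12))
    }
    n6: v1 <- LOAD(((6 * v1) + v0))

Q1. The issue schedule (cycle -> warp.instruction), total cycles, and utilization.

cycle 0: W0.I0
cycle 1: W0.I1
cycle 2: W1.I0
cycle 3: idle
cycle 4: idle
cycle 5: W0.I2
cycle 6: W0.I3
cycle 7: W0.I4
cycle 8: W1.I1
cycle 9: W1.I2
cycle 10: W1.I3

Answer: 11 cycles, utilization 9/11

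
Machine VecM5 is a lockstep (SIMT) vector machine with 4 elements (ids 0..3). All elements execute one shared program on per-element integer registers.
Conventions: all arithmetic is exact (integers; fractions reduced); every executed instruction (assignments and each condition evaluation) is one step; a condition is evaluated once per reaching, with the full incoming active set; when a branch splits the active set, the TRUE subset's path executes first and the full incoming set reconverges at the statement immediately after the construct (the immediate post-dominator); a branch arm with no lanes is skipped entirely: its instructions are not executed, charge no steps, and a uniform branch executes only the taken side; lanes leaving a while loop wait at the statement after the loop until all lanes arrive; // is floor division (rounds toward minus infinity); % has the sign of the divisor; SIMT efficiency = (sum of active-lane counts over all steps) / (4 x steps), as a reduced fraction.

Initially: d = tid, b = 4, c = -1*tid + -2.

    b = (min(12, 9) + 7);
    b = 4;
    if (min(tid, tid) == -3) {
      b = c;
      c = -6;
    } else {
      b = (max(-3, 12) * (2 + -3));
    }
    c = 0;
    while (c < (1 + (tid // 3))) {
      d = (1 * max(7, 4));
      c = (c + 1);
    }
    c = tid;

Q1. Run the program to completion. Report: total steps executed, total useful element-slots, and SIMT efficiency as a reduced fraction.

Answer: 13 steps, 43 useful, 43/52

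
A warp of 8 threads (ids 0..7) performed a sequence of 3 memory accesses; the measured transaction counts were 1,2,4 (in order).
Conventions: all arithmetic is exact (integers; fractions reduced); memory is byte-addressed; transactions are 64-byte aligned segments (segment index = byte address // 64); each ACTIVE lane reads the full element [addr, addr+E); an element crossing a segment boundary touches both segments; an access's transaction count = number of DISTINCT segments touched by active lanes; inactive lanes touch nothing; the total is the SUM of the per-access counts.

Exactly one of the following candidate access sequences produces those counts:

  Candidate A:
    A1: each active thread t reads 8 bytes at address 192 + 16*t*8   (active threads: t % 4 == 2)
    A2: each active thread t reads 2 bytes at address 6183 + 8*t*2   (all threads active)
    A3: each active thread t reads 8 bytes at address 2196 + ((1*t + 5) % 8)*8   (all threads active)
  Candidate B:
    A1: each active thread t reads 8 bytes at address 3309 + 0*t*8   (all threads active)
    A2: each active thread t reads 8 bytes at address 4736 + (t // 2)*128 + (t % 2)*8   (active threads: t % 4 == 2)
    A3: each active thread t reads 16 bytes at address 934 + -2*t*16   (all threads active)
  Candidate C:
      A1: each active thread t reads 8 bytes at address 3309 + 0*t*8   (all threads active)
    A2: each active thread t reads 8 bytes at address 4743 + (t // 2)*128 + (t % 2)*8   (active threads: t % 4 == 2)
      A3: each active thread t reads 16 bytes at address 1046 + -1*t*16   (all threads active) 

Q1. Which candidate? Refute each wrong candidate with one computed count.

A: A1 gives 2 transactions, not 1
C: A3 gives 3 transactions, not 4
B: all counts match (1,2,4)

Answer: B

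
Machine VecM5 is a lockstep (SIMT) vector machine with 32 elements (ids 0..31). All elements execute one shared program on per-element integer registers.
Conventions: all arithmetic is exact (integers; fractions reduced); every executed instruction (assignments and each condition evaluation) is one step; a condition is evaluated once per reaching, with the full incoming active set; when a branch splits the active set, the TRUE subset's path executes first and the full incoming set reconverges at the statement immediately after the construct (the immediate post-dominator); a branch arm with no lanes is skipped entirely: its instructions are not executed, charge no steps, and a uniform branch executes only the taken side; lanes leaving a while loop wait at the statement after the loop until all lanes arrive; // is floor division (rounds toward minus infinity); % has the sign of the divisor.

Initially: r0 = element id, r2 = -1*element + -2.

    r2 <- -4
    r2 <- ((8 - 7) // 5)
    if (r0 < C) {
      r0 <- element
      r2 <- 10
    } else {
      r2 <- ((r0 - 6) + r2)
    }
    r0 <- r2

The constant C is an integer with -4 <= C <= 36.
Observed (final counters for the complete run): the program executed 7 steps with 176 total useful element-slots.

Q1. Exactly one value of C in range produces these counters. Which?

Answer: C = 16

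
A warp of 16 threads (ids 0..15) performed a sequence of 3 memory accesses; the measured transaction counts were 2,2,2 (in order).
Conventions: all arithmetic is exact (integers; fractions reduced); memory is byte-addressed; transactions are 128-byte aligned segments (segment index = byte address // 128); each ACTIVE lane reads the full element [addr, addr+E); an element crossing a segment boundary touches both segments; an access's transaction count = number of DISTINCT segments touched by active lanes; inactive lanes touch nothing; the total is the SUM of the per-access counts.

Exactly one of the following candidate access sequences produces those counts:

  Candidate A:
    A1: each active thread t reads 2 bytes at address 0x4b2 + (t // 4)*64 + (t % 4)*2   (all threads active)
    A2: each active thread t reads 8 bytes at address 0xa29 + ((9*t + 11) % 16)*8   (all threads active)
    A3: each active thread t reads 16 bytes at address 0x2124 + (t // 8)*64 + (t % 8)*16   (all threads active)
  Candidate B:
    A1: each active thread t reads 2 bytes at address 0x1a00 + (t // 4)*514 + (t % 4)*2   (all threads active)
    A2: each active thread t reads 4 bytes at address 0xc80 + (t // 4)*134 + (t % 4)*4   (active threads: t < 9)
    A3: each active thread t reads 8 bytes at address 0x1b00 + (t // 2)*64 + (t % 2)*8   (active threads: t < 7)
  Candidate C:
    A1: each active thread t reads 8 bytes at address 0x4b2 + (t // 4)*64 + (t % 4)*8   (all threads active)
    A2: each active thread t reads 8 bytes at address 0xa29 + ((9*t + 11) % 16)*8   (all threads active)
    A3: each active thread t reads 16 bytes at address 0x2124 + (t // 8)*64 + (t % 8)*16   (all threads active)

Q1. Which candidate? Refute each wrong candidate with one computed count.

B: A1 gives 4 transactions, not 2
C: A1 gives 3 transactions, not 2
A: all counts match (2,2,2)

Answer: A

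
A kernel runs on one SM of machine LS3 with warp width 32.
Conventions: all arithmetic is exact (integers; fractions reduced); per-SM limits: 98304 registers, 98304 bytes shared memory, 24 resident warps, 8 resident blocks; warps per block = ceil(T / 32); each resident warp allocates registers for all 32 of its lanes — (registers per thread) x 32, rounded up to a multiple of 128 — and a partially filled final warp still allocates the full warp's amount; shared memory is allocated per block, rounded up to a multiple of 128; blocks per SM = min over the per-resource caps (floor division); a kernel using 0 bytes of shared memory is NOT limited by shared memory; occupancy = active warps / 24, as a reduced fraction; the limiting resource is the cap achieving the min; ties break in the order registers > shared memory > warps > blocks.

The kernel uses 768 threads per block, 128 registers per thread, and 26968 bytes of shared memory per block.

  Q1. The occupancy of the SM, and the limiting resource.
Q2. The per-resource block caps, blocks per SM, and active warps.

Answer: occupancy 1, limited by registers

registers: 1 block
shared memory: 3 blocks
warps: 1 block
blocks: 8 blocks

Answer: 1 block, 24 active warps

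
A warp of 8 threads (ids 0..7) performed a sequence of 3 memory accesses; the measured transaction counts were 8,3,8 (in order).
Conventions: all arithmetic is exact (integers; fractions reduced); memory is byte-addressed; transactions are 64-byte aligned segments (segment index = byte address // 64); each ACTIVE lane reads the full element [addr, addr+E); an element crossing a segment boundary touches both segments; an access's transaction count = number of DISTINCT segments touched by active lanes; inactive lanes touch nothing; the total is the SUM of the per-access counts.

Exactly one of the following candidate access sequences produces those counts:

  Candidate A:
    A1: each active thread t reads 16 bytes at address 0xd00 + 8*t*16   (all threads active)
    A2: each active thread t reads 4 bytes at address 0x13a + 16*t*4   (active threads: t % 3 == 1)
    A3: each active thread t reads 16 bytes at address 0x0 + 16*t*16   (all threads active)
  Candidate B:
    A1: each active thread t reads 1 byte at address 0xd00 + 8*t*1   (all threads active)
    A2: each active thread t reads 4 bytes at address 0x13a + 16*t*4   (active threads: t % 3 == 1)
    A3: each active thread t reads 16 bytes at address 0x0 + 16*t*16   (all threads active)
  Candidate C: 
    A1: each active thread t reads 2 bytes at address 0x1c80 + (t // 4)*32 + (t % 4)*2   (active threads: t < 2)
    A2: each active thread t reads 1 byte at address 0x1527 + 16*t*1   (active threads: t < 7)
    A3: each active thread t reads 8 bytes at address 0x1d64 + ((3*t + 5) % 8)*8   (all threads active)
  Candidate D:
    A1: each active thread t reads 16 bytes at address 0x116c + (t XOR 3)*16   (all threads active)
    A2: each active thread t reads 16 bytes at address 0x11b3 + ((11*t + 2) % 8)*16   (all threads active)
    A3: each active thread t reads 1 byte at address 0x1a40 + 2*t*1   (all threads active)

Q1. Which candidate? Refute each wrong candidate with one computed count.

B: A1 gives 1 transaction, not 8
C: A1 gives 1 transaction, not 8
D: A1 gives 3 transactions, not 8
A: all counts match (8,3,8)

Answer: A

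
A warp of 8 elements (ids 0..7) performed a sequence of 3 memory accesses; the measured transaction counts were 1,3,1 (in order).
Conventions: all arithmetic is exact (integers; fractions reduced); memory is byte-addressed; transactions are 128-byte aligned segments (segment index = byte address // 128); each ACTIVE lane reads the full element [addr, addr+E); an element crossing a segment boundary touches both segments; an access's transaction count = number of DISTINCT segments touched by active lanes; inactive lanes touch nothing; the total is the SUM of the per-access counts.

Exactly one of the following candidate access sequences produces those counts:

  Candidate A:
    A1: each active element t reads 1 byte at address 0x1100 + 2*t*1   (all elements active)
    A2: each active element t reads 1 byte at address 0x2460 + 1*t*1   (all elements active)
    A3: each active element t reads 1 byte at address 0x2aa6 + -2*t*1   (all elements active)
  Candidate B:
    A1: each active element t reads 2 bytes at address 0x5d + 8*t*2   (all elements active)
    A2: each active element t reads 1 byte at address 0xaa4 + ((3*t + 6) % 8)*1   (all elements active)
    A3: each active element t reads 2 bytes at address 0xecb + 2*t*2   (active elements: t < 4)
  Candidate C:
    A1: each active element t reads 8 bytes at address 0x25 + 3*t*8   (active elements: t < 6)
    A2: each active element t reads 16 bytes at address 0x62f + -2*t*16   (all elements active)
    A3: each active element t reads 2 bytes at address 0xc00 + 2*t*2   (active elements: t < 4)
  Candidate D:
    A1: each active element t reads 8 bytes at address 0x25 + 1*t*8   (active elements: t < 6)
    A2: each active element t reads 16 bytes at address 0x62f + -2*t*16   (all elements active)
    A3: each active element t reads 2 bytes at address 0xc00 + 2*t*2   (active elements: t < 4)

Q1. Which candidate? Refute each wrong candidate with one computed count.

A: A2 gives 1 transaction, not 3
B: A1 gives 2 transactions, not 1
C: A1 gives 2 transactions, not 1
D: all counts match (1,3,1)

Answer: D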